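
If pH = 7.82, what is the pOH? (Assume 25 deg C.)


At 25 deg C, pH + pOH = 14.
pOH = 14 - pH = 14 - 7.82
pOH = 6.18:

6.18


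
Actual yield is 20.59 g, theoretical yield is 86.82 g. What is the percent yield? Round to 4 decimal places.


% yield = 100 * actual / theoretical
% yield = 100 * 20.59 / 86.82
% yield = 23.7157337 %, rounded to 4 dp:

23.7157 %


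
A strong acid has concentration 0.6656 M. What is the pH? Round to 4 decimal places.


A strong acid dissociates completely, so [H+] equals the given concentration.
pH = -log10([H+]) = -log10(0.6656)
pH = 0.17678669, rounded to 4 dp:

0.1768


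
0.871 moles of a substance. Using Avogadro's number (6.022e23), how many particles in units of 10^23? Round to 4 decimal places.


N = n * NA, then divide by 1e23 for the requested units.
N / 1e23 = n * 6.022
N / 1e23 = 0.871 * 6.022
N / 1e23 = 5.245162, rounded to 4 dp:

5.2452


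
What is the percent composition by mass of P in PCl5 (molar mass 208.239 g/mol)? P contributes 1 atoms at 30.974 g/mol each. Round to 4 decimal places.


pct = 100 * (n_elem * M_elem) / M_total
mass_contribution = 1 * 30.974 = 30.974 g/mol
pct = 100 * 30.974 / 208.239
pct = 14.87425506 %, rounded to 4 dp:

14.8743 %


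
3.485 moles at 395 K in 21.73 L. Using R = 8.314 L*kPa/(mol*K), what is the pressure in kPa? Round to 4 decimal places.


PV = nRT, solve for P = nRT / V.
nRT = 3.485 * 8.314 * 395 = 11444.8445
P = 11444.8445 / 21.73
P = 526.6840543 kPa, rounded to 4 dp:

526.6841 kPa


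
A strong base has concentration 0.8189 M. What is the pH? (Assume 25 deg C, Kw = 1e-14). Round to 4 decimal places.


A strong base dissociates completely, so [OH-] equals the given concentration.
pOH = -log10([OH-]) = -log10(0.8189) = 0.086769
pH = 14 - pOH = 14 - 0.086769
pH = 13.913231, rounded to 4 dp:

13.9132


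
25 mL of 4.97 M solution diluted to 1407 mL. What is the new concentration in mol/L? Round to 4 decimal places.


Dilution: M1*V1 = M2*V2, solve for M2.
M2 = M1*V1 / V2
M2 = 4.97 * 25 / 1407
M2 = 124.25 / 1407
M2 = 0.08830846 mol/L, rounded to 4 dp:

0.0883 mol/L


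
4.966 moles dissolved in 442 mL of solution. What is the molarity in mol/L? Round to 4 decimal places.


Convert volume to liters: V_L = V_mL / 1000.
V_L = 442 / 1000 = 0.442 L
M = n / V_L = 4.966 / 0.442
M = 11.23529412 mol/L, rounded to 4 dp:

11.2353 mol/L


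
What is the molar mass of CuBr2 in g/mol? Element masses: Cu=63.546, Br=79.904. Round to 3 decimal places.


M = sum(count * atomic_mass) over atoms.
M = 1*63.546 + 2*79.904
M = 63.546 + 159.808
M = 223.354 g/mol, rounded to 3 dp:

223.354 g/mol


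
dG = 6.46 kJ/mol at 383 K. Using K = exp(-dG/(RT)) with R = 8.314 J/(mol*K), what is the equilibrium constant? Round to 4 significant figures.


dG is in kJ/mol; multiply by 1000 to match R in J/(mol*K).
RT = 8.314 * 383 = 3184.262 J/mol
exponent = -dG*1000 / (RT) = -(6.46*1000) / 3184.262 = -2.02872754
K = exp(-2.02872754)
K = 0.13150275, rounded to 4 significant figures:

0.1315


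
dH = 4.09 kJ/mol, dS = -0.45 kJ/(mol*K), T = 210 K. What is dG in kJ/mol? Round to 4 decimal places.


Gibbs: dG = dH - T*dS (consistent units, dS already in kJ/(mol*K)).
T*dS = 210 * -0.45 = -94.5
dG = 4.09 - (-94.5)
dG = 98.59 kJ/mol, rounded to 4 dp:

98.5900 kJ/mol


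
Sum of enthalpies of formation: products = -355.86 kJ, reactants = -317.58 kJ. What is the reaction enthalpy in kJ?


dH_rxn = sum(dH_f products) - sum(dH_f reactants)
dH_rxn = -355.86 - (-317.58)
dH_rxn = -38.28 kJ:

-38.28 kJ


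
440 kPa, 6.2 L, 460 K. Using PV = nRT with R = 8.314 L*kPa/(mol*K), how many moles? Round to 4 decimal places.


PV = nRT, solve for n = PV / (RT).
PV = 440 * 6.2 = 2728.0
RT = 8.314 * 460 = 3824.44
n = 2728.0 / 3824.44
n = 0.71330705 mol, rounded to 4 dp:

0.7133 mol


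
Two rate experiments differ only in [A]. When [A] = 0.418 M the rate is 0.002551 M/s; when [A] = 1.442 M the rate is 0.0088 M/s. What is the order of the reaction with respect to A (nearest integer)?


Rate is proportional to [A]^n, so rate2/rate1 = ([A]2/[A]1)^n. Take logs to solve for n.
rate2/rate1 = 0.0088 / 0.002551 = 3.4496
[A]2/[A]1 = 1.442 / 0.418 = 3.4498
n = ln(3.4496) / ln(3.4498) = 1.0
Nearest integer order:

1


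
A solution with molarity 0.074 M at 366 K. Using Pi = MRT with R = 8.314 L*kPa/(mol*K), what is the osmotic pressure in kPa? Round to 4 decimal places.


Osmotic pressure (van't Hoff): Pi = M*R*T.
RT = 8.314 * 366 = 3042.924
Pi = 0.074 * 3042.924
Pi = 225.176376 kPa, rounded to 4 dp:

225.1764 kPa


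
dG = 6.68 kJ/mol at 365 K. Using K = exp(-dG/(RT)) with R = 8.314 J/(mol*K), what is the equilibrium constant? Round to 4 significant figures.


dG is in kJ/mol; multiply by 1000 to match R in J/(mol*K).
RT = 8.314 * 365 = 3034.61 J/mol
exponent = -dG*1000 / (RT) = -(6.68*1000) / 3034.61 = -2.20127133
K = exp(-2.20127133)
K = 0.11066238, rounded to 4 significant figures:

0.1107


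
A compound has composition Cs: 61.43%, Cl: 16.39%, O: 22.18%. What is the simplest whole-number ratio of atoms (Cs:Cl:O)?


Assume 100 g of compound, divide each mass% by atomic mass to get moles, then normalize by the smallest to get a raw atom ratio.
Moles per 100 g: Cs: 61.43/132.905 = 0.4622, Cl: 16.39/35.453 = 0.4623, O: 22.18/15.999 = 1.3863
Raw ratio (divide by min = 0.4622): Cs: 1.0, Cl: 1.0, O: 2.999
Multiply by 1 to clear fractions: Cs: 1.0 ~= 1, Cl: 1.0 ~= 1, O: 2.999 ~= 3
Reduce by GCD to get the simplest whole-number ratio:

1:1:3


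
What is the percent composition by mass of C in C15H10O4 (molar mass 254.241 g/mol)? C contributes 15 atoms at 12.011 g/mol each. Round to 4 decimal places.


pct = 100 * (n_elem * M_elem) / M_total
mass_contribution = 15 * 12.011 = 180.165 g/mol
pct = 100 * 180.165 / 254.241
pct = 70.86386539 %, rounded to 4 dp:

70.8639 %


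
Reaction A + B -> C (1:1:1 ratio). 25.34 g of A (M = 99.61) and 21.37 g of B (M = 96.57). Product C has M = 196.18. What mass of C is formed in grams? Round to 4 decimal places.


Find moles of each reactant; the smaller value is the limiting reagent in a 1:1:1 reaction, so moles_C equals moles of the limiter.
n_A = mass_A / M_A = 25.34 / 99.61 = 0.254392 mol
n_B = mass_B / M_B = 21.37 / 96.57 = 0.22129 mol
Limiting reagent: B (smaller), n_limiting = 0.22129 mol
mass_C = n_limiting * M_C = 0.22129 * 196.18
mass_C = 43.4126722 g, rounded to 4 dp:

43.4127 g


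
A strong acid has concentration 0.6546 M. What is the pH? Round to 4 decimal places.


A strong acid dissociates completely, so [H+] equals the given concentration.
pH = -log10([H+]) = -log10(0.6546)
pH = 0.184024, rounded to 4 dp:

0.1840


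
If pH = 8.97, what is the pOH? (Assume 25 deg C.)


At 25 deg C, pH + pOH = 14.
pOH = 14 - pH = 14 - 8.97
pOH = 5.03:

5.03


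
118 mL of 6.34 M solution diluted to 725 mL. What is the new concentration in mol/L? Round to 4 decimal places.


Dilution: M1*V1 = M2*V2, solve for M2.
M2 = M1*V1 / V2
M2 = 6.34 * 118 / 725
M2 = 748.12 / 725
M2 = 1.03188966 mol/L, rounded to 4 dp:

1.0319 mol/L


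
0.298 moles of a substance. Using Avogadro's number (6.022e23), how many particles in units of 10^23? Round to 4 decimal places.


N = n * NA, then divide by 1e23 for the requested units.
N / 1e23 = n * 6.022
N / 1e23 = 0.298 * 6.022
N / 1e23 = 1.794556, rounded to 4 dp:

1.7946


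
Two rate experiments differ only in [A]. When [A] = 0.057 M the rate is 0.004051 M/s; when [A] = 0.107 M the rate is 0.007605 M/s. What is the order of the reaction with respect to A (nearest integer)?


Rate is proportional to [A]^n, so rate2/rate1 = ([A]2/[A]1)^n. Take logs to solve for n.
rate2/rate1 = 0.007605 / 0.004051 = 1.8773
[A]2/[A]1 = 0.107 / 0.057 = 1.8772
n = ln(1.8773) / ln(1.8772) = 1.0
Nearest integer order:

1


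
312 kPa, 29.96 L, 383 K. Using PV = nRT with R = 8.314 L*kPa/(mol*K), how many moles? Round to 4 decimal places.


PV = nRT, solve for n = PV / (RT).
PV = 312 * 29.96 = 9347.52
RT = 8.314 * 383 = 3184.262
n = 9347.52 / 3184.262
n = 2.93553734 mol, rounded to 4 dp:

2.9355 mol


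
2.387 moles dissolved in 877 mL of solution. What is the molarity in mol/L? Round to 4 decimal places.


Convert volume to liters: V_L = V_mL / 1000.
V_L = 877 / 1000 = 0.877 L
M = n / V_L = 2.387 / 0.877
M = 2.72177879 mol/L, rounded to 4 dp:

2.7218 mol/L


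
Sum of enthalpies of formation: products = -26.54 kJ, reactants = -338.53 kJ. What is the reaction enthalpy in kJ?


dH_rxn = sum(dH_f products) - sum(dH_f reactants)
dH_rxn = -26.54 - (-338.53)
dH_rxn = 311.99 kJ:

311.99 kJ


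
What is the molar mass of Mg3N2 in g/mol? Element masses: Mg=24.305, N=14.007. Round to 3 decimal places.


M = sum(count * atomic_mass) over atoms.
M = 3*24.305 + 2*14.007
M = 72.915 + 28.014
M = 100.929 g/mol, rounded to 3 dp:

100.929 g/mol


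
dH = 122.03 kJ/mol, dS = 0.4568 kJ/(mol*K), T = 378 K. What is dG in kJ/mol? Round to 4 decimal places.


Gibbs: dG = dH - T*dS (consistent units, dS already in kJ/(mol*K)).
T*dS = 378 * 0.4568 = 172.6704
dG = 122.03 - (172.6704)
dG = -50.6404 kJ/mol, rounded to 4 dp:

-50.6404 kJ/mol


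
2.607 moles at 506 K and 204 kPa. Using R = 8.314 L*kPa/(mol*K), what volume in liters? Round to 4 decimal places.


PV = nRT, solve for V = nRT / P.
nRT = 2.607 * 8.314 * 506 = 10967.3466
V = 10967.3466 / 204
V = 53.76150294 L, rounded to 4 dp:

53.7615 L


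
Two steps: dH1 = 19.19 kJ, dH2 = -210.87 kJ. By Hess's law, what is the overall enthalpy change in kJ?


Hess's law: enthalpy is a state function, so add the step enthalpies.
dH_total = dH1 + dH2 = 19.19 + (-210.87)
dH_total = -191.68 kJ:

-191.68 kJ


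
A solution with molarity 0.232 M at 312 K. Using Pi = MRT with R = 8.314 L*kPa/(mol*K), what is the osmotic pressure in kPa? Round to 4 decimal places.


Osmotic pressure (van't Hoff): Pi = M*R*T.
RT = 8.314 * 312 = 2593.968
Pi = 0.232 * 2593.968
Pi = 601.800576 kPa, rounded to 4 dp:

601.8006 kPa


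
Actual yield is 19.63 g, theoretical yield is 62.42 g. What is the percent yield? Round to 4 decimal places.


% yield = 100 * actual / theoretical
% yield = 100 * 19.63 / 62.42
% yield = 31.44825376 %, rounded to 4 dp:

31.4483 %


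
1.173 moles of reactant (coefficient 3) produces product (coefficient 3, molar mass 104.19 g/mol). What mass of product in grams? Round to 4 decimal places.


Use the coefficient ratio to convert reactant moles to product moles, then multiply by the product's molar mass.
moles_P = moles_R * (coeff_P / coeff_R) = 1.173 * (3/3) = 1.173
mass_P = moles_P * M_P = 1.173 * 104.19
mass_P = 122.21487 g, rounded to 4 dp:

122.2149 g


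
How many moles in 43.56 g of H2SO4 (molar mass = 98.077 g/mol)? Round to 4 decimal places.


n = mass / M
n = 43.56 / 98.077
n = 0.44414083 mol, rounded to 4 dp:

0.4441 mol


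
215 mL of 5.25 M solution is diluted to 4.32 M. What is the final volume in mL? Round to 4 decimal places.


Dilution: M1*V1 = M2*V2, solve for V2.
V2 = M1*V1 / M2
V2 = 5.25 * 215 / 4.32
V2 = 1128.75 / 4.32
V2 = 261.28472222 mL, rounded to 4 dp:

261.2847 mL


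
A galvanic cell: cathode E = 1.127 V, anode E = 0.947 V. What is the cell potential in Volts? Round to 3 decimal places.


Standard cell potential: E_cell = E_cathode - E_anode.
E_cell = 1.127 - (0.947)
E_cell = 0.18 V, rounded to 3 dp:

0.180 V


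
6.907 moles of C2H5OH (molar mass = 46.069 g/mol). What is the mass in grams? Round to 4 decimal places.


mass = n * M
mass = 6.907 * 46.069
mass = 318.198583 g, rounded to 4 dp:

318.1986 g


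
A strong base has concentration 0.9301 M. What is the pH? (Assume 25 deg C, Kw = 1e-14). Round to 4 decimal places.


A strong base dissociates completely, so [OH-] equals the given concentration.
pOH = -log10([OH-]) = -log10(0.9301) = 0.03147
pH = 14 - pOH = 14 - 0.03147
pH = 13.96853, rounded to 4 dp:

13.9685


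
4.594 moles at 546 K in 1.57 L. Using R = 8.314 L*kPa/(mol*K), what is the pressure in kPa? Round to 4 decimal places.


PV = nRT, solve for P = nRT / V.
nRT = 4.594 * 8.314 * 546 = 20854.2057
P = 20854.2057 / 1.57
P = 13282.93356688 kPa, rounded to 4 dp:

13282.9336 kPa


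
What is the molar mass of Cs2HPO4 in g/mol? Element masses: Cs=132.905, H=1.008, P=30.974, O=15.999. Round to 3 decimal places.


M = sum(count * atomic_mass) over atoms.
M = 2*132.905 + 1*1.008 + 1*30.974 + 4*15.999
M = 265.81 + 1.008 + 30.974 + 63.996
M = 361.788 g/mol, rounded to 3 dp:

361.788 g/mol


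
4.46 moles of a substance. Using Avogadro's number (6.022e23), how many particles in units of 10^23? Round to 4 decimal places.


N = n * NA, then divide by 1e23 for the requested units.
N / 1e23 = n * 6.022
N / 1e23 = 4.46 * 6.022
N / 1e23 = 26.85812, rounded to 4 dp:

26.8581


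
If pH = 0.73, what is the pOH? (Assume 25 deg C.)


At 25 deg C, pH + pOH = 14.
pOH = 14 - pH = 14 - 0.73
pOH = 13.27:

13.27


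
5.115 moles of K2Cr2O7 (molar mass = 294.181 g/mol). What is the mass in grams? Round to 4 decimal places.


mass = n * M
mass = 5.115 * 294.181
mass = 1504.735815 g, rounded to 4 dp:

1504.7358 g


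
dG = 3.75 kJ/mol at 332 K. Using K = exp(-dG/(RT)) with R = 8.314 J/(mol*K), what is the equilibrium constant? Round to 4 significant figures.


dG is in kJ/mol; multiply by 1000 to match R in J/(mol*K).
RT = 8.314 * 332 = 2760.248 J/mol
exponent = -dG*1000 / (RT) = -(3.75*1000) / 2760.248 = -1.35857358
K = exp(-1.35857358)
K = 0.25702714, rounded to 4 significant figures:

0.2570


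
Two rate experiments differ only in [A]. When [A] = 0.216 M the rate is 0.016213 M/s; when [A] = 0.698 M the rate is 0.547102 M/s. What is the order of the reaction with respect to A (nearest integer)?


Rate is proportional to [A]^n, so rate2/rate1 = ([A]2/[A]1)^n. Take logs to solve for n.
rate2/rate1 = 0.547102 / 0.016213 = 33.7446
[A]2/[A]1 = 0.698 / 0.216 = 3.2315
n = ln(33.7446) / ln(3.2315) = 3.0
Nearest integer order:

3


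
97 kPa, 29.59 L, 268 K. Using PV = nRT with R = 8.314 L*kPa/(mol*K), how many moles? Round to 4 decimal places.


PV = nRT, solve for n = PV / (RT).
PV = 97 * 29.59 = 2870.23
RT = 8.314 * 268 = 2228.152
n = 2870.23 / 2228.152
n = 1.28816616 mol, rounded to 4 dp:

1.2882 mol


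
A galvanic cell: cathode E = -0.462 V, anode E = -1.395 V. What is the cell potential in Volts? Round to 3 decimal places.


Standard cell potential: E_cell = E_cathode - E_anode.
E_cell = -0.462 - (-1.395)
E_cell = 0.933 V, rounded to 3 dp:

0.933 V


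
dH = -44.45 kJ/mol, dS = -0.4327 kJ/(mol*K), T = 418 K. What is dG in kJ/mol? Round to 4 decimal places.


Gibbs: dG = dH - T*dS (consistent units, dS already in kJ/(mol*K)).
T*dS = 418 * -0.4327 = -180.8686
dG = -44.45 - (-180.8686)
dG = 136.4186 kJ/mol, rounded to 4 dp:

136.4186 kJ/mol


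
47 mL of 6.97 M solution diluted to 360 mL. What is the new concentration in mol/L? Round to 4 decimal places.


Dilution: M1*V1 = M2*V2, solve for M2.
M2 = M1*V1 / V2
M2 = 6.97 * 47 / 360
M2 = 327.59 / 360
M2 = 0.90997222 mol/L, rounded to 4 dp:

0.9100 mol/L


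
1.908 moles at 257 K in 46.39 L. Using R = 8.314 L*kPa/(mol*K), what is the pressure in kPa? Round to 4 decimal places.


PV = nRT, solve for P = nRT / V.
nRT = 1.908 * 8.314 * 257 = 4076.8198
P = 4076.8198 / 46.39
P = 87.88143565 kPa, rounded to 4 dp:

87.8814 kPa


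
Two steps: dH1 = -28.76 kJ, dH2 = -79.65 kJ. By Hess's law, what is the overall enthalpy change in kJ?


Hess's law: enthalpy is a state function, so add the step enthalpies.
dH_total = dH1 + dH2 = -28.76 + (-79.65)
dH_total = -108.41 kJ:

-108.41 kJ


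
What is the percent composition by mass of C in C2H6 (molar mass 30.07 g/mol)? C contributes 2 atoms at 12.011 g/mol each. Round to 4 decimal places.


pct = 100 * (n_elem * M_elem) / M_total
mass_contribution = 2 * 12.011 = 24.022 g/mol
pct = 100 * 24.022 / 30.07
pct = 79.8869305 %, rounded to 4 dp:

79.8869 %


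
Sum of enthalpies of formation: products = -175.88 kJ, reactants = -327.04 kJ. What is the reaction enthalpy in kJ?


dH_rxn = sum(dH_f products) - sum(dH_f reactants)
dH_rxn = -175.88 - (-327.04)
dH_rxn = 151.16 kJ:

151.16 kJ


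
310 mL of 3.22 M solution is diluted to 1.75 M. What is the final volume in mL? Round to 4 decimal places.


Dilution: M1*V1 = M2*V2, solve for V2.
V2 = M1*V1 / M2
V2 = 3.22 * 310 / 1.75
V2 = 998.2 / 1.75
V2 = 570.4 mL, rounded to 4 dp:

570.4000 mL


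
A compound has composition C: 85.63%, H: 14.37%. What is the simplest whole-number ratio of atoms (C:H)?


Assume 100 g of compound, divide each mass% by atomic mass to get moles, then normalize by the smallest to get a raw atom ratio.
Moles per 100 g: C: 85.63/12.011 = 7.1293, H: 14.37/1.008 = 14.256
Raw ratio (divide by min = 7.1293): C: 1.0, H: 2.0
Multiply by 1 to clear fractions: C: 1.0 ~= 1, H: 2.0 ~= 2
Reduce by GCD to get the simplest whole-number ratio:

1:2


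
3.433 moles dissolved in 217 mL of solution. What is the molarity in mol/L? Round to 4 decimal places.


Convert volume to liters: V_L = V_mL / 1000.
V_L = 217 / 1000 = 0.217 L
M = n / V_L = 3.433 / 0.217
M = 15.8202765 mol/L, rounded to 4 dp:

15.8203 mol/L


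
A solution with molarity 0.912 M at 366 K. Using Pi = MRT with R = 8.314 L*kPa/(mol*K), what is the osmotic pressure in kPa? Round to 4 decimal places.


Osmotic pressure (van't Hoff): Pi = M*R*T.
RT = 8.314 * 366 = 3042.924
Pi = 0.912 * 3042.924
Pi = 2775.146688 kPa, rounded to 4 dp:

2775.1467 kPa


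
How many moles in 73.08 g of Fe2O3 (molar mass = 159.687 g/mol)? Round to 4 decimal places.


n = mass / M
n = 73.08 / 159.687
n = 0.45764527 mol, rounded to 4 dp:

0.4576 mol


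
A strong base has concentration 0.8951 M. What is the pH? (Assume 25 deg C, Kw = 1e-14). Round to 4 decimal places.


A strong base dissociates completely, so [OH-] equals the given concentration.
pOH = -log10([OH-]) = -log10(0.8951) = 0.048128
pH = 14 - pOH = 14 - 0.048128
pH = 13.951872, rounded to 4 dp:

13.9519


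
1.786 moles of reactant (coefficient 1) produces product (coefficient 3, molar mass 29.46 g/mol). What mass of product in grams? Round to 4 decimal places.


Use the coefficient ratio to convert reactant moles to product moles, then multiply by the product's molar mass.
moles_P = moles_R * (coeff_P / coeff_R) = 1.786 * (3/1) = 5.358
mass_P = moles_P * M_P = 5.358 * 29.46
mass_P = 157.84668 g, rounded to 4 dp:

157.8467 g


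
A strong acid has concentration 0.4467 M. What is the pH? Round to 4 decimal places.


A strong acid dissociates completely, so [H+] equals the given concentration.
pH = -log10([H+]) = -log10(0.4467)
pH = 0.34998405, rounded to 4 dp:

0.3500


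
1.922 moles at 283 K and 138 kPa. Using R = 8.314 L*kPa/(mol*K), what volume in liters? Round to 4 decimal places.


PV = nRT, solve for V = nRT / P.
nRT = 1.922 * 8.314 * 283 = 4522.2008
V = 4522.2008 / 138
V = 32.76957101 L, rounded to 4 dp:

32.7696 L


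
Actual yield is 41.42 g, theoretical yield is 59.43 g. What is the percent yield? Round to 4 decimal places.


% yield = 100 * actual / theoretical
% yield = 100 * 41.42 / 59.43
% yield = 69.69544001 %, rounded to 4 dp:

69.6954 %


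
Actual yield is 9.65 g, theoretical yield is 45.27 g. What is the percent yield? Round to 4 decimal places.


% yield = 100 * actual / theoretical
% yield = 100 * 9.65 / 45.27
% yield = 21.31654517 %, rounded to 4 dp:

21.3165 %


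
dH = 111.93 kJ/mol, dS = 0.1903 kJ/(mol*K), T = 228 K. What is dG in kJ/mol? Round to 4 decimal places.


Gibbs: dG = dH - T*dS (consistent units, dS already in kJ/(mol*K)).
T*dS = 228 * 0.1903 = 43.3884
dG = 111.93 - (43.3884)
dG = 68.5416 kJ/mol, rounded to 4 dp:

68.5416 kJ/mol


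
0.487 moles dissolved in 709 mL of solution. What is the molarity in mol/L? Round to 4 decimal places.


Convert volume to liters: V_L = V_mL / 1000.
V_L = 709 / 1000 = 0.709 L
M = n / V_L = 0.487 / 0.709
M = 0.68688293 mol/L, rounded to 4 dp:

0.6869 mol/L


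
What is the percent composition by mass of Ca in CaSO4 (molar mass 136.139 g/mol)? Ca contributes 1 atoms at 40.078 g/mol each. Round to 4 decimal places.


pct = 100 * (n_elem * M_elem) / M_total
mass_contribution = 1 * 40.078 = 40.078 g/mol
pct = 100 * 40.078 / 136.139
pct = 29.43902923 %, rounded to 4 dp:

29.4390 %


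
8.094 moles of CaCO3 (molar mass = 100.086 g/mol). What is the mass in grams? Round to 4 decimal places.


mass = n * M
mass = 8.094 * 100.086
mass = 810.096084 g, rounded to 4 dp:

810.0961 g


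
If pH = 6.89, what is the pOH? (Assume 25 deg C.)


At 25 deg C, pH + pOH = 14.
pOH = 14 - pH = 14 - 6.89
pOH = 7.11:

7.11


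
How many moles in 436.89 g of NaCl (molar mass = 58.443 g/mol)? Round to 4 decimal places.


n = mass / M
n = 436.89 / 58.443
n = 7.47548894 mol, rounded to 4 dp:

7.4755 mol


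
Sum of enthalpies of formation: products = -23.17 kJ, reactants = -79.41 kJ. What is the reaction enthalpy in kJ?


dH_rxn = sum(dH_f products) - sum(dH_f reactants)
dH_rxn = -23.17 - (-79.41)
dH_rxn = 56.24 kJ:

56.24 kJ


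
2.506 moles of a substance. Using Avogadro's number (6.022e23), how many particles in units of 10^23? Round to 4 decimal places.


N = n * NA, then divide by 1e23 for the requested units.
N / 1e23 = n * 6.022
N / 1e23 = 2.506 * 6.022
N / 1e23 = 15.091132, rounded to 4 dp:

15.0911


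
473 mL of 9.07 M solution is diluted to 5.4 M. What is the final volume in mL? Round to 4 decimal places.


Dilution: M1*V1 = M2*V2, solve for V2.
V2 = M1*V1 / M2
V2 = 9.07 * 473 / 5.4
V2 = 4290.11 / 5.4
V2 = 794.46481481 mL, rounded to 4 dp:

794.4648 mL


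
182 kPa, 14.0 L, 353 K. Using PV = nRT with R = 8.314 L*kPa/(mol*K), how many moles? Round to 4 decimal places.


PV = nRT, solve for n = PV / (RT).
PV = 182 * 14.0 = 2548.0
RT = 8.314 * 353 = 2934.842
n = 2548.0 / 2934.842
n = 0.86818984 mol, rounded to 4 dp:

0.8682 mol


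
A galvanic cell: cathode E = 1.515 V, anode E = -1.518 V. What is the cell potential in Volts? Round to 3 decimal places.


Standard cell potential: E_cell = E_cathode - E_anode.
E_cell = 1.515 - (-1.518)
E_cell = 3.033 V, rounded to 3 dp:

3.033 V


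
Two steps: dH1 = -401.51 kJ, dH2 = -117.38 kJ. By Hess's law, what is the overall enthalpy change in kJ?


Hess's law: enthalpy is a state function, so add the step enthalpies.
dH_total = dH1 + dH2 = -401.51 + (-117.38)
dH_total = -518.89 kJ:

-518.89 kJ


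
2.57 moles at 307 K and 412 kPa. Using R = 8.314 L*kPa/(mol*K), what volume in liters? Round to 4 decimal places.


PV = nRT, solve for V = nRT / P.
nRT = 2.57 * 8.314 * 307 = 6559.6629
V = 6559.6629 / 412
V = 15.92151189 L, rounded to 4 dp:

15.9215 L


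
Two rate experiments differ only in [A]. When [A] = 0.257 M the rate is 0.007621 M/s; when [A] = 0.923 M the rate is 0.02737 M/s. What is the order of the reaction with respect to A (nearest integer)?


Rate is proportional to [A]^n, so rate2/rate1 = ([A]2/[A]1)^n. Take logs to solve for n.
rate2/rate1 = 0.02737 / 0.007621 = 3.5914
[A]2/[A]1 = 0.923 / 0.257 = 3.5914
n = ln(3.5914) / ln(3.5914) = 1.0
Nearest integer order:

1


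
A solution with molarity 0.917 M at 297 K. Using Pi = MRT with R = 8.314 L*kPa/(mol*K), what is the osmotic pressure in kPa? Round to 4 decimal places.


Osmotic pressure (van't Hoff): Pi = M*R*T.
RT = 8.314 * 297 = 2469.258
Pi = 0.917 * 2469.258
Pi = 2264.309586 kPa, rounded to 4 dp:

2264.3096 kPa


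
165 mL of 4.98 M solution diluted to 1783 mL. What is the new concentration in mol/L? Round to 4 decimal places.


Dilution: M1*V1 = M2*V2, solve for M2.
M2 = M1*V1 / V2
M2 = 4.98 * 165 / 1783
M2 = 821.7 / 1783
M2 = 0.4608525 mol/L, rounded to 4 dp:

0.4609 mol/L


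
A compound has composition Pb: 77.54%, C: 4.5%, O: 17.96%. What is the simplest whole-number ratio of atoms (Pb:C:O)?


Assume 100 g of compound, divide each mass% by atomic mass to get moles, then normalize by the smallest to get a raw atom ratio.
Moles per 100 g: Pb: 77.54/207.2 = 0.3742, C: 4.5/12.011 = 0.3747, O: 17.96/15.999 = 1.1226
Raw ratio (divide by min = 0.3742): Pb: 1.0, C: 1.001, O: 3.0
Multiply by 1 to clear fractions: Pb: 1.0 ~= 1, C: 1.001 ~= 1, O: 3.0 ~= 3
Reduce by GCD to get the simplest whole-number ratio:

1:1:3


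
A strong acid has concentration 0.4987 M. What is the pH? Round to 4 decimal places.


A strong acid dissociates completely, so [H+] equals the given concentration.
pH = -log10([H+]) = -log10(0.4987)
pH = 0.30216063, rounded to 4 dp:

0.3022


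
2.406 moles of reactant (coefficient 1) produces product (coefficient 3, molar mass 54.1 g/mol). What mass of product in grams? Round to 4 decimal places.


Use the coefficient ratio to convert reactant moles to product moles, then multiply by the product's molar mass.
moles_P = moles_R * (coeff_P / coeff_R) = 2.406 * (3/1) = 7.218
mass_P = moles_P * M_P = 7.218 * 54.1
mass_P = 390.4938 g, rounded to 4 dp:

390.4938 g


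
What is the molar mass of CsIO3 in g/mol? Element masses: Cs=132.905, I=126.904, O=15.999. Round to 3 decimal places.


M = sum(count * atomic_mass) over atoms.
M = 1*132.905 + 1*126.904 + 3*15.999
M = 132.905 + 126.904 + 47.997
M = 307.806 g/mol, rounded to 3 dp:

307.806 g/mol


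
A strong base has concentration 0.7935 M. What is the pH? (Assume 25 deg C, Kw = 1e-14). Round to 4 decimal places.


A strong base dissociates completely, so [OH-] equals the given concentration.
pOH = -log10([OH-]) = -log10(0.7935) = 0.100453
pH = 14 - pOH = 14 - 0.100453
pH = 13.899547, rounded to 4 dp:

13.8995


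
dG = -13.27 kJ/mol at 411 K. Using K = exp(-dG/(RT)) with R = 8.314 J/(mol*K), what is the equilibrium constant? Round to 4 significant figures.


dG is in kJ/mol; multiply by 1000 to match R in J/(mol*K).
RT = 8.314 * 411 = 3417.054 J/mol
exponent = -dG*1000 / (RT) = -(-13.27*1000) / 3417.054 = 3.88346219
K = exp(3.88346219)
K = 48.592159, rounded to 4 significant figures:

48.59


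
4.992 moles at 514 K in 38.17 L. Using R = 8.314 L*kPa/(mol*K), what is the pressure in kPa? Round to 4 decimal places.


PV = nRT, solve for P = nRT / V.
nRT = 4.992 * 8.314 * 514 = 21332.7928
P = 21332.7928 / 38.17
P = 558.88899135 kPa, rounded to 4 dp:

558.8890 kPa


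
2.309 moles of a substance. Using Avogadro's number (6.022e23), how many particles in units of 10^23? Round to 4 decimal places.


N = n * NA, then divide by 1e23 for the requested units.
N / 1e23 = n * 6.022
N / 1e23 = 2.309 * 6.022
N / 1e23 = 13.904798, rounded to 4 dp:

13.9048


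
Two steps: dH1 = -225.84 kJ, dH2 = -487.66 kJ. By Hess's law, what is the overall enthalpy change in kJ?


Hess's law: enthalpy is a state function, so add the step enthalpies.
dH_total = dH1 + dH2 = -225.84 + (-487.66)
dH_total = -713.5 kJ:

-713.50 kJ


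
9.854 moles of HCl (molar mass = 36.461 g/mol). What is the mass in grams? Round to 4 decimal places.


mass = n * M
mass = 9.854 * 36.461
mass = 359.286694 g, rounded to 4 dp:

359.2867 g


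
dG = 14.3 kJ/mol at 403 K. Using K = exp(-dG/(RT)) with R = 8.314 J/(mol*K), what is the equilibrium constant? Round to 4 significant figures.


dG is in kJ/mol; multiply by 1000 to match R in J/(mol*K).
RT = 8.314 * 403 = 3350.542 J/mol
exponent = -dG*1000 / (RT) = -(14.3*1000) / 3350.542 = -4.2679662
K = exp(-4.2679662)
K = 0.014010248, rounded to 4 significant figures:

0.01401


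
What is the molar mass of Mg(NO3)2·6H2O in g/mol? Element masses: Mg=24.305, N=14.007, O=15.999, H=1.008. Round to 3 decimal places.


M = sum(count * atomic_mass) over atoms.
M = 1*24.305 + 2*14.007 + 12*15.999 + 12*1.008
M = 24.305 + 28.014 + 191.988 + 12.096
M = 256.403 g/mol, rounded to 3 dp:

256.403 g/mol


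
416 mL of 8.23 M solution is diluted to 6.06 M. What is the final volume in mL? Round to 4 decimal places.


Dilution: M1*V1 = M2*V2, solve for V2.
V2 = M1*V1 / M2
V2 = 8.23 * 416 / 6.06
V2 = 3423.68 / 6.06
V2 = 564.96369637 mL, rounded to 4 dp:

564.9637 mL


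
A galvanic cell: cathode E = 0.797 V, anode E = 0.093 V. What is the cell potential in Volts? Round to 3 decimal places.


Standard cell potential: E_cell = E_cathode - E_anode.
E_cell = 0.797 - (0.093)
E_cell = 0.704 V, rounded to 3 dp:

0.704 V


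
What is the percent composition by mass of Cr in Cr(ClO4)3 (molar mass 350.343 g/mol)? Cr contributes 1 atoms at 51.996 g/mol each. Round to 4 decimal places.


pct = 100 * (n_elem * M_elem) / M_total
mass_contribution = 1 * 51.996 = 51.996 g/mol
pct = 100 * 51.996 / 350.343
pct = 14.84145537 %, rounded to 4 dp:

14.8415 %


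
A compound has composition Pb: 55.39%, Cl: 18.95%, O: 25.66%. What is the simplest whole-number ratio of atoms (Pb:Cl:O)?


Assume 100 g of compound, divide each mass% by atomic mass to get moles, then normalize by the smallest to get a raw atom ratio.
Moles per 100 g: Pb: 55.39/207.2 = 0.2673, Cl: 18.95/35.453 = 0.5345, O: 25.66/15.999 = 1.6039
Raw ratio (divide by min = 0.2673): Pb: 1.0, Cl: 1.999, O: 6.0
Multiply by 1 to clear fractions: Pb: 1.0 ~= 1, Cl: 1.999 ~= 2, O: 6.0 ~= 6
Reduce by GCD to get the simplest whole-number ratio:

1:2:6


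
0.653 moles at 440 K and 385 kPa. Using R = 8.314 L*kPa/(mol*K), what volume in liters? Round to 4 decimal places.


PV = nRT, solve for V = nRT / P.
nRT = 0.653 * 8.314 * 440 = 2388.7785
V = 2388.7785 / 385
V = 6.20461948 L, rounded to 4 dp:

6.2046 L


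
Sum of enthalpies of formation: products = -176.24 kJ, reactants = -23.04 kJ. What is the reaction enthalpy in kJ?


dH_rxn = sum(dH_f products) - sum(dH_f reactants)
dH_rxn = -176.24 - (-23.04)
dH_rxn = -153.2 kJ:

-153.20 kJ


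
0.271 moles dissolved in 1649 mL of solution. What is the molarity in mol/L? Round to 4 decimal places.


Convert volume to liters: V_L = V_mL / 1000.
V_L = 1649 / 1000 = 1.649 L
M = n / V_L = 0.271 / 1.649
M = 0.16434203 mol/L, rounded to 4 dp:

0.1643 mol/L


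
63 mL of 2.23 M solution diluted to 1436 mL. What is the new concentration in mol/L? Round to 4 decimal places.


Dilution: M1*V1 = M2*V2, solve for M2.
M2 = M1*V1 / V2
M2 = 2.23 * 63 / 1436
M2 = 140.49 / 1436
M2 = 0.09783426 mol/L, rounded to 4 dp:

0.0978 mol/L


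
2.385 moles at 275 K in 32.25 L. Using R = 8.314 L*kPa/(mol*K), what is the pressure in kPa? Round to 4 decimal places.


PV = nRT, solve for P = nRT / V.
nRT = 2.385 * 8.314 * 275 = 5452.9447
P = 5452.9447 / 32.25
P = 169.08355659 kPa, rounded to 4 dp:

169.0836 kPa


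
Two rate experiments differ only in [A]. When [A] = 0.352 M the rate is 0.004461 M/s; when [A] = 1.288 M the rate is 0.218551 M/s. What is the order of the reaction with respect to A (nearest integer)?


Rate is proportional to [A]^n, so rate2/rate1 = ([A]2/[A]1)^n. Take logs to solve for n.
rate2/rate1 = 0.218551 / 0.004461 = 48.9915
[A]2/[A]1 = 1.288 / 0.352 = 3.6591
n = ln(48.9915) / ln(3.6591) = 3.0
Nearest integer order:

3


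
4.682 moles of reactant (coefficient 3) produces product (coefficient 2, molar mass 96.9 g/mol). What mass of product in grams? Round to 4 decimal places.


Use the coefficient ratio to convert reactant moles to product moles, then multiply by the product's molar mass.
moles_P = moles_R * (coeff_P / coeff_R) = 4.682 * (2/3) = 3.121333
mass_P = moles_P * M_P = 3.121333 * 96.9
mass_P = 302.4571677 g, rounded to 4 dp:

302.4572 g


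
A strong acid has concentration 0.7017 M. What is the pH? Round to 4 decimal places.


A strong acid dissociates completely, so [H+] equals the given concentration.
pH = -log10([H+]) = -log10(0.7017)
pH = 0.15384852, rounded to 4 dp:

0.1538


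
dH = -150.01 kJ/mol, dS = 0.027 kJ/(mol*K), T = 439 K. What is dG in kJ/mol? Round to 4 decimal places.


Gibbs: dG = dH - T*dS (consistent units, dS already in kJ/(mol*K)).
T*dS = 439 * 0.027 = 11.853
dG = -150.01 - (11.853)
dG = -161.863 kJ/mol, rounded to 4 dp:

-161.8630 kJ/mol


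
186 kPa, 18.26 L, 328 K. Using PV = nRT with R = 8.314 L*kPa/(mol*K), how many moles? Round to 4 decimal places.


PV = nRT, solve for n = PV / (RT).
PV = 186 * 18.26 = 3396.36
RT = 8.314 * 328 = 2726.992
n = 3396.36 / 2726.992
n = 1.2454602 mol, rounded to 4 dp:

1.2455 mol


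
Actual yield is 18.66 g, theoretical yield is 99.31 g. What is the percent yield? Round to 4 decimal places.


% yield = 100 * actual / theoretical
% yield = 100 * 18.66 / 99.31
% yield = 18.78964858 %, rounded to 4 dp:

18.7896 %


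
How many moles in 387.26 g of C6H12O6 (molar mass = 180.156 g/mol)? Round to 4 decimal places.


n = mass / M
n = 387.26 / 180.156
n = 2.14958147 mol, rounded to 4 dp:

2.1496 mol


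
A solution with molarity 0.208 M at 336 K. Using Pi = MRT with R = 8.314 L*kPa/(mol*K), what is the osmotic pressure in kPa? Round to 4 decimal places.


Osmotic pressure (van't Hoff): Pi = M*R*T.
RT = 8.314 * 336 = 2793.504
Pi = 0.208 * 2793.504
Pi = 581.048832 kPa, rounded to 4 dp:

581.0488 kPa


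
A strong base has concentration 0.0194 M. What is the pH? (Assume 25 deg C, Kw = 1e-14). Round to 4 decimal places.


A strong base dissociates completely, so [OH-] equals the given concentration.
pOH = -log10([OH-]) = -log10(0.0194) = 1.712198
pH = 14 - pOH = 14 - 1.712198
pH = 12.287802, rounded to 4 dp:

12.2878


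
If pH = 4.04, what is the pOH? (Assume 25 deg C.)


At 25 deg C, pH + pOH = 14.
pOH = 14 - pH = 14 - 4.04
pOH = 9.96:

9.96


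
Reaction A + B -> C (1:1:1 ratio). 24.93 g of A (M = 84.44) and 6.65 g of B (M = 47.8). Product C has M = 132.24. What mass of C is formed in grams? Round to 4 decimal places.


Find moles of each reactant; the smaller value is the limiting reagent in a 1:1:1 reaction, so moles_C equals moles of the limiter.
n_A = mass_A / M_A = 24.93 / 84.44 = 0.295239 mol
n_B = mass_B / M_B = 6.65 / 47.8 = 0.139121 mol
Limiting reagent: B (smaller), n_limiting = 0.139121 mol
mass_C = n_limiting * M_C = 0.139121 * 132.24
mass_C = 18.39736104 g, rounded to 4 dp:

18.3974 g


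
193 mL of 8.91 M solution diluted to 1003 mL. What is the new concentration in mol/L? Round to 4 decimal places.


Dilution: M1*V1 = M2*V2, solve for M2.
M2 = M1*V1 / V2
M2 = 8.91 * 193 / 1003
M2 = 1719.63 / 1003
M2 = 1.71448654 mol/L, rounded to 4 dp:

1.7145 mol/L


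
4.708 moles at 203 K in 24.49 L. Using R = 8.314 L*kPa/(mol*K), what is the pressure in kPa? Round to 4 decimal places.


PV = nRT, solve for P = nRT / V.
nRT = 4.708 * 8.314 * 203 = 7945.8893
P = 7945.8893 / 24.49
P = 324.45444263 kPa, rounded to 4 dp:

324.4544 kPa


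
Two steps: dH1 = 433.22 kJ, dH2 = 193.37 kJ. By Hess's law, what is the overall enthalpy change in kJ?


Hess's law: enthalpy is a state function, so add the step enthalpies.
dH_total = dH1 + dH2 = 433.22 + (193.37)
dH_total = 626.59 kJ:

626.59 kJ


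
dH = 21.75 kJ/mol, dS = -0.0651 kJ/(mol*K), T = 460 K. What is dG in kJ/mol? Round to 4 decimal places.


Gibbs: dG = dH - T*dS (consistent units, dS already in kJ/(mol*K)).
T*dS = 460 * -0.0651 = -29.946
dG = 21.75 - (-29.946)
dG = 51.696 kJ/mol, rounded to 4 dp:

51.6960 kJ/mol


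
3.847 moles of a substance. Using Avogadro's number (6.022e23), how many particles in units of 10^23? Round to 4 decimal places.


N = n * NA, then divide by 1e23 for the requested units.
N / 1e23 = n * 6.022
N / 1e23 = 3.847 * 6.022
N / 1e23 = 23.166634, rounded to 4 dp:

23.1666


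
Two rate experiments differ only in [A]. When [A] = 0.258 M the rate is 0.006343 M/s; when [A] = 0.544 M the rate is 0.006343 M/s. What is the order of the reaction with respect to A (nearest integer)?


Rate is proportional to [A]^n, so rate2/rate1 = ([A]2/[A]1)^n. Take logs to solve for n.
rate2/rate1 = 0.006343 / 0.006343 = 1.0
[A]2/[A]1 = 0.544 / 0.258 = 2.1085
n = ln(1.0) / ln(2.1085) = 0.0
Nearest integer order:

0


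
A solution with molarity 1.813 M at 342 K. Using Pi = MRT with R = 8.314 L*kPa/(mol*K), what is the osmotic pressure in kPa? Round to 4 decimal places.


Osmotic pressure (van't Hoff): Pi = M*R*T.
RT = 8.314 * 342 = 2843.388
Pi = 1.813 * 2843.388
Pi = 5155.062444 kPa, rounded to 4 dp:

5155.0624 kPa


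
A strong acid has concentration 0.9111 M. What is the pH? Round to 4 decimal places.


A strong acid dissociates completely, so [H+] equals the given concentration.
pH = -log10([H+]) = -log10(0.9111)
pH = 0.04043395, rounded to 4 dp:

0.0404


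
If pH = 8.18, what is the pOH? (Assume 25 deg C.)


At 25 deg C, pH + pOH = 14.
pOH = 14 - pH = 14 - 8.18
pOH = 5.82:

5.82


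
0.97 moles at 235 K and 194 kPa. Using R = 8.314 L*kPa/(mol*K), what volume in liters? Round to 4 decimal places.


PV = nRT, solve for V = nRT / P.
nRT = 0.97 * 8.314 * 235 = 1895.1763
V = 1895.1763 / 194
V = 9.76895 L, rounded to 4 dp:

9.7690 L


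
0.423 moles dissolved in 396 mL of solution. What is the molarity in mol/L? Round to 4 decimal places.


Convert volume to liters: V_L = V_mL / 1000.
V_L = 396 / 1000 = 0.396 L
M = n / V_L = 0.423 / 0.396
M = 1.06818182 mol/L, rounded to 4 dp:

1.0682 mol/L


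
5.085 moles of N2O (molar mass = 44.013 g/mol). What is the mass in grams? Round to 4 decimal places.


mass = n * M
mass = 5.085 * 44.013
mass = 223.806105 g, rounded to 4 dp:

223.8061 g


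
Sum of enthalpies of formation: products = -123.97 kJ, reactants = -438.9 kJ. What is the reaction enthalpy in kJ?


dH_rxn = sum(dH_f products) - sum(dH_f reactants)
dH_rxn = -123.97 - (-438.9)
dH_rxn = 314.93 kJ:

314.93 kJ


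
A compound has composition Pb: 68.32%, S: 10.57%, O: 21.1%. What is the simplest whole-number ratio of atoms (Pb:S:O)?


Assume 100 g of compound, divide each mass% by atomic mass to get moles, then normalize by the smallest to get a raw atom ratio.
Moles per 100 g: Pb: 68.32/207.2 = 0.3297, S: 10.57/32.065 = 0.3296, O: 21.1/15.999 = 1.3188
Raw ratio (divide by min = 0.3296): Pb: 1.0, S: 1.0, O: 4.001
Multiply by 1 to clear fractions: Pb: 1.0 ~= 1, S: 1.0 ~= 1, O: 4.001 ~= 4
Reduce by GCD to get the simplest whole-number ratio:

1:1:4


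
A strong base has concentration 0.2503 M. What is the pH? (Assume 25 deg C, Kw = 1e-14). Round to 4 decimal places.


A strong base dissociates completely, so [OH-] equals the given concentration.
pOH = -log10([OH-]) = -log10(0.2503) = 0.601539
pH = 14 - pOH = 14 - 0.601539
pH = 13.398461, rounded to 4 dp:

13.3985


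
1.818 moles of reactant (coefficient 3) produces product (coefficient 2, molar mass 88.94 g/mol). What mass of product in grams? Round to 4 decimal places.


Use the coefficient ratio to convert reactant moles to product moles, then multiply by the product's molar mass.
moles_P = moles_R * (coeff_P / coeff_R) = 1.818 * (2/3) = 1.212
mass_P = moles_P * M_P = 1.212 * 88.94
mass_P = 107.79528 g, rounded to 4 dp:

107.7953 g


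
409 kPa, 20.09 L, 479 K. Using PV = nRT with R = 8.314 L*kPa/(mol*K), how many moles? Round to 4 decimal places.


PV = nRT, solve for n = PV / (RT).
PV = 409 * 20.09 = 8216.81
RT = 8.314 * 479 = 3982.406
n = 8216.81 / 3982.406
n = 2.06327783 mol, rounded to 4 dp:

2.0633 mol


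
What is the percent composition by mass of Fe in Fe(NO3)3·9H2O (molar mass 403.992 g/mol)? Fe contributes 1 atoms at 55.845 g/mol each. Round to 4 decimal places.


pct = 100 * (n_elem * M_elem) / M_total
mass_contribution = 1 * 55.845 = 55.845 g/mol
pct = 100 * 55.845 / 403.992
pct = 13.82329353 %, rounded to 4 dp:

13.8233 %


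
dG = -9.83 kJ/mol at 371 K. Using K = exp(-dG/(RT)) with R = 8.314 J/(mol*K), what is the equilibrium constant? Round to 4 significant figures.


dG is in kJ/mol; multiply by 1000 to match R in J/(mol*K).
RT = 8.314 * 371 = 3084.494 J/mol
exponent = -dG*1000 / (RT) = -(-9.83*1000) / 3084.494 = 3.18690845
K = exp(3.18690845)
K = 24.213455, rounded to 4 significant figures:

24.21


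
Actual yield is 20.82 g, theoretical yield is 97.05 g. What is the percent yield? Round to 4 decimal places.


% yield = 100 * actual / theoretical
% yield = 100 * 20.82 / 97.05
% yield = 21.45285935 %, rounded to 4 dp:

21.4529 %
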